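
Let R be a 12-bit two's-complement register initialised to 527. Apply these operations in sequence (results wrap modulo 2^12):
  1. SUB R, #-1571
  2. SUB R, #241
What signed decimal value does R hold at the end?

Start: R = 527 = 001000001111.
R = 527 − (-1571) = 2098; wraps to -1998 = 100000110010
R = -1998 − 241 = -2239; wraps to 1857 = 011101000001

1857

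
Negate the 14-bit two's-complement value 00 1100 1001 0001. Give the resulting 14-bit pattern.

Invert: 11001101101110. Add 1: 11001101101111.

11001101101111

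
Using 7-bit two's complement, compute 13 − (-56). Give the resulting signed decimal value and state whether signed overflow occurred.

-59; overflow

13 → 0001101
-56 → 1001000
Subtract via negate-and-add: invert 1001000 + 1 = 0111000 (i.e. 56).
  0001101
+ 0111000
= 1000101
Result 1000101: MSB = 1 → 69 − 128 = -59.
Both addends (after negating the subtrahend) are non-negative but the stored result is negative: signed overflow. The true value 13 − (-56) = 69 lies outside [-64, 63].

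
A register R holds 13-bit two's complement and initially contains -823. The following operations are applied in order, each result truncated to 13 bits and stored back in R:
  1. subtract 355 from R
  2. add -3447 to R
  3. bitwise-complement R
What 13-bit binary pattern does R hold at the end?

1001000010000

Start: R = -823 = 1110011001001.
R = -823 − 355 = -1178 = 1101101100110
R = -1178 + (-3447) = -4625; wraps to 3567 = 0110111101111
R = NOT 0110111101111 = 1001000010000 = -3568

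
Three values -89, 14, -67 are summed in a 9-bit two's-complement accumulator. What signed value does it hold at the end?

-89 + 14 = -75 (110110101)
-75 + (-67) = -142 (101110010)

-142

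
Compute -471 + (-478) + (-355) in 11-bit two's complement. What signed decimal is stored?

-471 + (-478) = -949 (10001001011)
-949 + (-355) = -1304 → wraps to 744 (01011101000)

744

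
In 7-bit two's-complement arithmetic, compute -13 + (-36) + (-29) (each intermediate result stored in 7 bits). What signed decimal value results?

-13 + (-36) = -49 (1001111)
-49 + (-29) = -78 → wraps to 50 (0110010)

50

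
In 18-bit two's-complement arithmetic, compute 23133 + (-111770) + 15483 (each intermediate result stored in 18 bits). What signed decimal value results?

-73154

23133 + (-111770) = -88637 (101010010111000011)
-88637 + 15483 = -73154 (101110001000111110)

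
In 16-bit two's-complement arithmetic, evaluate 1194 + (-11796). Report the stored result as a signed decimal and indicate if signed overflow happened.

1194 → 0000010010101010
-11796 → 1101000111101100
  0000010010101010
+ 1101000111101100
= 1101011010010110
Result 1101011010010110: MSB = 1 → 54934 − 65536 = -10602.
Addends have opposite signs, so signed overflow cannot occur.

-10602; no overflow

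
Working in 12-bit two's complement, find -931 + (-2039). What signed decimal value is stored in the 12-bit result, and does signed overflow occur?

-931 → 110001011101
-2039 → 100000001001
  110001011101
+ 100000001001
= 010001100110  (discard carry-out 1)
Result 010001100110: MSB = 0 → value 1126.
Both addends are negative but the stored result is non-negative: signed overflow. The true value -931 + (-2039) = -2970 lies outside [-2048, 2047].

1126; overflow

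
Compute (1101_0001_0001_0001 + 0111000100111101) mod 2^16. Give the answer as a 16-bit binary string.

0100001001001110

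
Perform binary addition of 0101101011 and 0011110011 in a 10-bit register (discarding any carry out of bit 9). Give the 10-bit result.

1001011110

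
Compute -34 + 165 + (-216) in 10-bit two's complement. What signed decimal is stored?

-34 + 165 = 131 (0010000011)
131 + (-216) = -85 (1110101011)

-85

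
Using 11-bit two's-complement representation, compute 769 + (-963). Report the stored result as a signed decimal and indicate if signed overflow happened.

769 → 01100000001
-963 → 10000111101
  01100000001
+ 10000111101
= 11100111110
Result 11100111110: MSB = 1 → 1854 − 2048 = -194.
Addends have opposite signs, so signed overflow cannot occur.

-194; no overflow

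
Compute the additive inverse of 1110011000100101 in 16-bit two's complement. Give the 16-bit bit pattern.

Invert: 0001100111011010. Add 1: 0001100111011011.

0001100111011011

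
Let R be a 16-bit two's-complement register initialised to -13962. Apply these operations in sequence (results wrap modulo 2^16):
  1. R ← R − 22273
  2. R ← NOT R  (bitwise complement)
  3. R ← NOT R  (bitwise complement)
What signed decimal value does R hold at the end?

Start: R = -13962 = 1100100101110110.
R = -13962 − 22273 = -36235; wraps to 29301 = 0111001001110101
R = NOT 0111001001110101 = 1000110110001010 = -29302
R = NOT 1000110110001010 = 0111001001110101 = 29301

29301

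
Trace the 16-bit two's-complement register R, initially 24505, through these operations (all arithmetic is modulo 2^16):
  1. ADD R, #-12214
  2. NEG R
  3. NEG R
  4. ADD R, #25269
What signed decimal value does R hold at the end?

Start: R = 24505 = 0101111110111001.
R = 24505 + (-12214) = 12291 = 0011000000000011
R = −(12291) = -12291 = 1100111111111101
R = −(-12291) = 12291 = 0011000000000011
R = 12291 + 25269 = 37560; wraps to -27976 = 1001001010111000

-27976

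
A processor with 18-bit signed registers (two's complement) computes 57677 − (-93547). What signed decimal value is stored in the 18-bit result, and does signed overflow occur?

57677 → 001110000101001101
-93547 → 101001001010010101
Subtract via negate-and-add: invert 101001001010010101 + 1 = 010110110101101011 (i.e. 93547).
  001110000101001101
+ 010110110101101011
= 100100111010111000
Result 100100111010111000: MSB = 1 → 151224 − 262144 = -110920.
Both addends (after negating the subtrahend) are non-negative but the stored result is negative: signed overflow. The true value 57677 − (-93547) = 151224 lies outside [-131072, 131071].

-110920; overflow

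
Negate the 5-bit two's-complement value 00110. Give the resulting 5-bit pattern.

Invert: 11001. Add 1: 11010.
Check: 00110 = 6, 11010 = -6.

11010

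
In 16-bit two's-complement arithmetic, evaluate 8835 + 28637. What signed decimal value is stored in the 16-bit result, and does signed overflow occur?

-28064; overflow

8835 → 0010001010000011
28637 → 0110111111011101
  0010001010000011
+ 0110111111011101
= 1001001001100000
Result 1001001001100000: MSB = 1 → 37472 − 65536 = -28064.
Both addends are non-negative but the stored result is negative: signed overflow. The true value 8835 + 28637 = 37472 lies outside [-32768, 32767].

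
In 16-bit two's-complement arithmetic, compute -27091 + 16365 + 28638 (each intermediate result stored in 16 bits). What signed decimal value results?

17912

-27091 + 16365 = -10726 (1101011000011010)
-10726 + 28638 = 17912 (0100010111111000)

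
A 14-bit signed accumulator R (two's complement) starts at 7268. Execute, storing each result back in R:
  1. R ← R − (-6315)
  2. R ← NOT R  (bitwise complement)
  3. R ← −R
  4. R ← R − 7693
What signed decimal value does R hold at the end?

5891

Start: R = 7268 = 01110001100100.
R = 7268 − (-6315) = 13583; wraps to -2801 = 11010100001111
R = NOT 11010100001111 = 00101011110000 = 2800
R = −(2800) = -2800 = 11010100010000
R = -2800 − 7693 = -10493; wraps to 5891 = 01011100000011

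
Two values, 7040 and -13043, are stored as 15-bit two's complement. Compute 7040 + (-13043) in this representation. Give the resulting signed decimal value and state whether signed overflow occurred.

7040 → 001101110000000
-13043 → 100110100001101
  001101110000000
+ 100110100001101
= 110100010001101
Result 110100010001101: MSB = 1 → 26765 − 32768 = -6003.
Addends have opposite signs, so signed overflow cannot occur.

-6003; no overflow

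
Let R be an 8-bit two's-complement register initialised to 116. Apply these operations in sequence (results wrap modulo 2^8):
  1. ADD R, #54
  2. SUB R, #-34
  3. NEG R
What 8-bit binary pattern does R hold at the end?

Start: R = 116 = 01110100.
R = 116 + 54 = 170; wraps to -86 = 10101010
R = -86 − (-34) = -52 = 11001100
R = −(-52) = 52 = 00110100

00110100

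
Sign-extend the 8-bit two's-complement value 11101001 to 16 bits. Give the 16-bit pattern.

1111111111101001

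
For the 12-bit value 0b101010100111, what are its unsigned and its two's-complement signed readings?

unsigned = 2727, signed = -1369

Unsigned: 101010100111 = 2727.
Signed: MSB=1 → 2727 − 4096 = -1369.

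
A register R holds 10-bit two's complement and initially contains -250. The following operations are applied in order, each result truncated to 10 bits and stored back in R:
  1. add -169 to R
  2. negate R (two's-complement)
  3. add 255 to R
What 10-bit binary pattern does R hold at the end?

1010100010

Start: R = -250 = 1100000110.
R = -250 + (-169) = -419 = 1001011101
R = −(-419) = 419 = 0110100011
R = 419 + 255 = 674; wraps to -350 = 1010100010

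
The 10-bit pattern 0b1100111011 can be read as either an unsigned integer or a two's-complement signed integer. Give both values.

unsigned = 827, signed = -197

Unsigned: 1100111011 = 827.
Signed: MSB=1 → 827 − 1024 = -197.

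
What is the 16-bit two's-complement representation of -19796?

|-19796| = 19796 = 0100110101010100 in 16 bits.
Invert the bits: 1011001010101011. Add 1: 1011001010101100.
Check: 1011001010101100 reads as 45740 − 65536 = -19796.

1011001010101100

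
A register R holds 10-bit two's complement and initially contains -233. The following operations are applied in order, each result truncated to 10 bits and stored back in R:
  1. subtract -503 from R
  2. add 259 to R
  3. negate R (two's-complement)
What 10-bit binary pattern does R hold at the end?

0111101111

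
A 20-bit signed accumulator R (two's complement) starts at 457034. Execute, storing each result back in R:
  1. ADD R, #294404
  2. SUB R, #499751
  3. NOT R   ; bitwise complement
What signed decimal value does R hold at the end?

-251688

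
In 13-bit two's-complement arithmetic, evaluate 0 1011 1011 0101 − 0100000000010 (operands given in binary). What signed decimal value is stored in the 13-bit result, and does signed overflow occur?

947; no overflow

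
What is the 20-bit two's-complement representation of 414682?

01100101001111011010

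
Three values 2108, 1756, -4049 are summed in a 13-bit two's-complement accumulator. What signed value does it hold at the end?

2108 + 1756 = 3864 (0111100011000)
3864 + (-4049) = -185 (1111101000111)

-185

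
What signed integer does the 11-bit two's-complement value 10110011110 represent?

-610

MSB is 1, so the value is negative.
Invert: 01001100001. Add 1: 01001100010 = 610. So the value is −610.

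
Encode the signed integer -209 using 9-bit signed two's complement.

|-209| = 209 = 011010001 in 9 bits.
Invert the bits: 100101110. Add 1: 100101111.

100101111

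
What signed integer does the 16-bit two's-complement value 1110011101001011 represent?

-6325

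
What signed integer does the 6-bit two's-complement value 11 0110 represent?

-10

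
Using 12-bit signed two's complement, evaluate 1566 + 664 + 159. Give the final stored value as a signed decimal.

-1707

1566 + 664 = 2230 → wraps to -1866 (100010110110)
-1866 + 159 = -1707 (100101010101)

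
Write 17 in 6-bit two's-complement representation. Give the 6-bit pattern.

010001

17 is non-negative, so write it directly in 6 bits: 010001.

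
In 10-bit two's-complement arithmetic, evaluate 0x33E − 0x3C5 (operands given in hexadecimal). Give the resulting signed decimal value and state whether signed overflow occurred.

-135; no overflow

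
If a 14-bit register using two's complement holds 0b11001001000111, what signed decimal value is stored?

MSB is 1, so the value is negative.
Unsigned reading: 12871. Subtract 2^14 = 16384: 12871 − 16384 = -3513.

-3513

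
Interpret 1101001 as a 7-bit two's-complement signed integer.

MSB is 1, so the value is negative.
Unsigned reading: 105. Subtract 2^7 = 128: 105 − 128 = -23.

-23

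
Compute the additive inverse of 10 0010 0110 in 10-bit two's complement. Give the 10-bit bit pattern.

0111011010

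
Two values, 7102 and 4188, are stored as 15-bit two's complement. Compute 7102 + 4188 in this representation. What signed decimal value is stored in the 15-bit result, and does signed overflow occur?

11290; no overflow

7102 → 001101110111110
4188 → 001000001011100
  001101110111110
+ 001000001011100
= 010110000011010
Result 010110000011010: MSB = 0 → value 11290.
Both addends are non-negative and so is the stored result: no signed overflow.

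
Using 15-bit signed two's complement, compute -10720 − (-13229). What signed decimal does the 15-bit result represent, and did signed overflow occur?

2509; no overflow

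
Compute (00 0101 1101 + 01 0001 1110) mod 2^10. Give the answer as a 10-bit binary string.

0101111011

  0001011101
+ 0100011110
= 0101111011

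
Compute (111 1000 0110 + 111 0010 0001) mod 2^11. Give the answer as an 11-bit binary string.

  11110000110
+ 11100100001
= 11010100111  (discard carry-out 1)

11010100111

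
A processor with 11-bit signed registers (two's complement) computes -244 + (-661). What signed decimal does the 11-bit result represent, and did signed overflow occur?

-905; no overflow

-244 → 11100001100
-661 → 10101101011
  11100001100
+ 10101101011
= 10001110111  (discard carry-out 1)
Result 10001110111: MSB = 1 → 1143 − 2048 = -905.
Both addends are negative and so is the stored result: no signed overflow.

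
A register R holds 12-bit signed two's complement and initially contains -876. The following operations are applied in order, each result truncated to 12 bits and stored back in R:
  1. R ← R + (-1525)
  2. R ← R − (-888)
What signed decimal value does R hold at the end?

-1513

Start: R = -876 = 110010010100.
R = -876 + (-1525) = -2401; wraps to 1695 = 011010011111
R = 1695 − (-888) = 2583; wraps to -1513 = 101000010111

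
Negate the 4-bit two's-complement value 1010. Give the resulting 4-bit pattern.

Invert: 0101. Add 1: 0110.
Check: 1010 = -6, 0110 = 6.

0110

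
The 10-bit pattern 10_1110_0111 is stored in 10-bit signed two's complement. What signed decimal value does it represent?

-281

MSB is 1, so the value is negative.
Unsigned reading: 743. Subtract 2^10 = 1024: 743 − 1024 = -281.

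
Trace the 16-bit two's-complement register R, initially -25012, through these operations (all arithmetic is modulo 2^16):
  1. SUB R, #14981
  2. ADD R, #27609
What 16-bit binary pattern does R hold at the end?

1100111110100000

Start: R = -25012 = 1001111001001100.
R = -25012 − 14981 = -39993; wraps to 25543 = 0110001111000111
R = 25543 + 27609 = 53152; wraps to -12384 = 1100111110100000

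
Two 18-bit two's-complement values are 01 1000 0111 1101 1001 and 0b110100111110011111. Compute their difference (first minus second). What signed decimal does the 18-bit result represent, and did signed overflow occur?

-116678; overflow

01 1000 0111 1101 1001 → 011000011111011001 = 100313 (signed)
0b110100111110011111 → 110100111110011111 = -45153 (signed)
Subtract via negate-and-add: invert 110100111110011111 + 1 = 001011000001100001 (i.e. 45153).
  011000011111011001
+ 001011000001100001
= 100011100000111010
Result 100011100000111010: MSB = 1 → 145466 − 262144 = -116678.
Both addends (after negating the subtrahend) are non-negative but the stored result is negative: signed overflow. The true value 100313 − (-45153) = 145466 lies outside [-131072, 131071].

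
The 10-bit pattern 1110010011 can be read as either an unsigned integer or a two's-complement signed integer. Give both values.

unsigned = 915, signed = -109

Unsigned: 1110010011 = 915.
Signed: MSB=1 → 915 − 1024 = -109.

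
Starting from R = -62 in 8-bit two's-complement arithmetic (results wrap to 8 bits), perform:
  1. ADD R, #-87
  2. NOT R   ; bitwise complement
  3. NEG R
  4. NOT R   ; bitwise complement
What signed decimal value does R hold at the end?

-109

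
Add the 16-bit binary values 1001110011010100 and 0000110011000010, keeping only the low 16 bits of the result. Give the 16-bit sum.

1010100110010110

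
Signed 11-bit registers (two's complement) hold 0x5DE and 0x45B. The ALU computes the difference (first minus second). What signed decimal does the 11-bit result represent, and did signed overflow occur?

387; no overflow

0x5DE = 10111011110 = -546 (signed)
0x45B = 10001011011 = -933 (signed)
Subtract via negate-and-add: invert 10001011011 + 1 = 01110100101 (i.e. 933).
  10111011110
+ 01110100101
= 00110000011  (discard carry-out 1)
Result 00110000011: MSB = 0 → value 387.
Addends (after negating the subtrahend) have opposite signs, so signed overflow cannot occur.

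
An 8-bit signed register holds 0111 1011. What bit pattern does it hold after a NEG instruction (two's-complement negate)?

10000101

Invert: 10000100. Add 1: 10000101.
Check: 01111011 = 123, 10000101 = -123.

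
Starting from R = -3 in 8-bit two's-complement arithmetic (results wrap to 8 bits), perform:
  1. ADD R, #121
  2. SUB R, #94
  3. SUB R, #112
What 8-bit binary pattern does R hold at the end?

10101000

Start: R = -3 = 11111101.
R = -3 + 121 = 118 = 01110110
R = 118 − 94 = 24 = 00011000
R = 24 − 112 = -88 = 10101000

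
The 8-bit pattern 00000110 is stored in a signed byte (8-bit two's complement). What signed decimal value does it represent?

6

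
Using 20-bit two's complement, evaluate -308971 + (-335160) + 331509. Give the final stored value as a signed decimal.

-312622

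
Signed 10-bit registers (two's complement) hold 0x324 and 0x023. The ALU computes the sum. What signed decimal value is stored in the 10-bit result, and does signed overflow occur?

-185; no overflow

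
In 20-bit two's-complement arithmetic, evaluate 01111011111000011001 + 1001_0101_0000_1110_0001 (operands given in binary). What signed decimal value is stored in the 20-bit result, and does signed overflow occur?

01111011111000011001 = 507417 (signed)
1001_0101_0000_1110_0001 → 10010101000011100001 = -438047 (signed)
  01111011111000011001
+ 10010101000011100001
= 00010000111011111010  (discard carry-out 1)
Result 00010000111011111010: MSB = 0 → value 69370.
Addends have opposite signs, so signed overflow cannot occur.

69370; no overflow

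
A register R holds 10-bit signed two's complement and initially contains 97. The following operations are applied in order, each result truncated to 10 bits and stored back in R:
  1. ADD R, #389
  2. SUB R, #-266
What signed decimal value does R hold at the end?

Start: R = 97 = 0001100001.
R = 97 + 389 = 486 = 0111100110
R = 486 − (-266) = 752; wraps to -272 = 1011110000

-272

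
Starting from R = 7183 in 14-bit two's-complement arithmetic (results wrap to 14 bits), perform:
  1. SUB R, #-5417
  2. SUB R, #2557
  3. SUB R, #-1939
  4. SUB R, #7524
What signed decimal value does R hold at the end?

4458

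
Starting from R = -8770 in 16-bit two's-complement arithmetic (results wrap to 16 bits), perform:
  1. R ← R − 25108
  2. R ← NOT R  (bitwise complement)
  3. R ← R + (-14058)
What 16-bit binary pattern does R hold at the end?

0100110101101011

Start: R = -8770 = 1101110110111110.
R = -8770 − 25108 = -33878; wraps to 31658 = 0111101110101010
R = NOT 0111101110101010 = 1000010001010101 = -31659
R = -31659 + (-14058) = -45717; wraps to 19819 = 0100110101101011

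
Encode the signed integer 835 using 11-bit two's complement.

01101000011

835 is non-negative, so write it directly in 11 bits: 01101000011.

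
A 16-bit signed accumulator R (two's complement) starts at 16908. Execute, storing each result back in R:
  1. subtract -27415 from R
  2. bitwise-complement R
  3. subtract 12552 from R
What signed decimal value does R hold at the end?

8660

Start: R = 16908 = 0100001000001100.
R = 16908 − (-27415) = 44323; wraps to -21213 = 1010110100100011
R = NOT 1010110100100011 = 0101001011011100 = 21212
R = 21212 − 12552 = 8660 = 0010000111010100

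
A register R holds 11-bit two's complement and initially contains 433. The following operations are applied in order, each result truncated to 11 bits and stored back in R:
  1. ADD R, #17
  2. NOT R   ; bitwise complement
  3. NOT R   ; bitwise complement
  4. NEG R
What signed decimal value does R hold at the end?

Start: R = 433 = 00110110001.
R = 433 + 17 = 450 = 00111000010
R = NOT 00111000010 = 11000111101 = -451
R = NOT 11000111101 = 00111000010 = 450
R = −(450) = -450 = 11000111110

-450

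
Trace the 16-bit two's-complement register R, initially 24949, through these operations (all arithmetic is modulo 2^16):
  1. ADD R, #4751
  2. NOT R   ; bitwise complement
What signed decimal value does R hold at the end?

Start: R = 24949 = 0110000101110101.
R = 24949 + 4751 = 29700 = 0111010000000100
R = NOT 0111010000000100 = 1000101111111011 = -29701

-29701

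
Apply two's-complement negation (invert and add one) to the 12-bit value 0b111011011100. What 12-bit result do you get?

000100100100

Invert: 000100100011. Add 1: 000100100100.
Check: 111011011100 = -292, 000100100100 = 292.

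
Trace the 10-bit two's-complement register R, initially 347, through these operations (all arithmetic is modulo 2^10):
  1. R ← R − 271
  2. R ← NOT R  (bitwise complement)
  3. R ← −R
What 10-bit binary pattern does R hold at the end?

Start: R = 347 = 0101011011.
R = 347 − 271 = 76 = 0001001100
R = NOT 0001001100 = 1110110011 = -77
R = −(-77) = 77 = 0001001101

0001001101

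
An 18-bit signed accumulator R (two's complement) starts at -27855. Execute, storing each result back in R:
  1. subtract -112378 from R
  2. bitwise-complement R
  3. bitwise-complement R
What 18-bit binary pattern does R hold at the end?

010100101000101011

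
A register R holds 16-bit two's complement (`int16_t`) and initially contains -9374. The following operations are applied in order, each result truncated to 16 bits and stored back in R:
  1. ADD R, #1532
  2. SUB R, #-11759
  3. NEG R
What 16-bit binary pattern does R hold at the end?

1111000010110011

Start: R = -9374 = 1101101101100010.
R = -9374 + 1532 = -7842 = 1110000101011110
R = -7842 − (-11759) = 3917 = 0000111101001101
R = −(3917) = -3917 = 1111000010110011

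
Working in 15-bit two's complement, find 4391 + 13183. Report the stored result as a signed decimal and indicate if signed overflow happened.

4391 → 001000100100111
13183 → 011001101111111
  001000100100111
+ 011001101111111
= 100010010100110
Result 100010010100110: MSB = 1 → 17574 − 32768 = -15194.
Both addends are non-negative but the stored result is negative: signed overflow. The true value 4391 + 13183 = 17574 lies outside [-16384, 16383].

-15194; overflow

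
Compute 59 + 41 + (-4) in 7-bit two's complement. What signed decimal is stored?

59 + 41 = 100 → wraps to -28 (1100100)
-28 + (-4) = -32 (1100000)

-32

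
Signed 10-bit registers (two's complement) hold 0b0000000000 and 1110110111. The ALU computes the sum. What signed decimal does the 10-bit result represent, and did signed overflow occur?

-73; no overflow

0b0000000000 → 0000000000 = 0 (signed)
1110110111 = -73 (signed)
  0000000000
+ 1110110111
= 1110110111
Result 1110110111: MSB = 1 → 951 − 1024 = -73.
Addends have opposite signs, so signed overflow cannot occur.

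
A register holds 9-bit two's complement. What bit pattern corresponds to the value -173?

101010011

|-173| = 173 = 010101101 in 9 bits.
Invert the bits: 101010010. Add 1: 101010011.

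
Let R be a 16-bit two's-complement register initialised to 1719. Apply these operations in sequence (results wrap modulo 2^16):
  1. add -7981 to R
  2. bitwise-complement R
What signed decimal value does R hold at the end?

Start: R = 1719 = 0000011010110111.
R = 1719 + (-7981) = -6262 = 1110011110001010
R = NOT 1110011110001010 = 0001100001110101 = 6261

6261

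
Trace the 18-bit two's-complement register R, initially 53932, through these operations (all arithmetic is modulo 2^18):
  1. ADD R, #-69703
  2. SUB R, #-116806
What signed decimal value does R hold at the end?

101035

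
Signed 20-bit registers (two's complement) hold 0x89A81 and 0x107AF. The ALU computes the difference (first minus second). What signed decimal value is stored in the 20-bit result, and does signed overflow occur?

496338; overflow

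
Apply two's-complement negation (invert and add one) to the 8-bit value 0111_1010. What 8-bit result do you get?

10000110

Invert: 10000101. Add 1: 10000110.
Check: 01111010 = 122, 10000110 = -122.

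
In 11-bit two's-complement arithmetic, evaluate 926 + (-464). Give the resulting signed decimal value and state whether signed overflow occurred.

462; no overflow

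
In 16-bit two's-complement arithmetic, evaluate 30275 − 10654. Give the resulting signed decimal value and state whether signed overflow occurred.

19621; no overflow

30275 → 0111011001000011
10654 → 0010100110011110
Subtract via negate-and-add: invert 0010100110011110 + 1 = 1101011001100010 (i.e. -10654).
  0111011001000011
+ 1101011001100010
= 0100110010100101  (discard carry-out 1)
Result 0100110010100101: MSB = 0 → value 19621.
Addends (after negating the subtrahend) have opposite signs, so signed overflow cannot occur.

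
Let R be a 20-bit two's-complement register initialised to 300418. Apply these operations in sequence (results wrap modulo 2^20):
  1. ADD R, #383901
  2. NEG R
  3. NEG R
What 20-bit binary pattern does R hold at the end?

10100111000100011111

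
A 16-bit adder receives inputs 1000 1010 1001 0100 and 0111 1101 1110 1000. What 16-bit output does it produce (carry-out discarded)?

  1000101010010100
+ 0111110111101000
= 0000100001111100  (discard carry-out 1)

0000100001111100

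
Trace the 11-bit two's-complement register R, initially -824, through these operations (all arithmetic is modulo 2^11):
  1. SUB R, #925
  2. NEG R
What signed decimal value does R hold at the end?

Start: R = -824 = 10011001000.
R = -824 − 925 = -1749; wraps to 299 = 00100101011
R = −(299) = -299 = 11011010101

-299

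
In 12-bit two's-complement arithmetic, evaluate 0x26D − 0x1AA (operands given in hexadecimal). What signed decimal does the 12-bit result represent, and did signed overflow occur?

195; no overflow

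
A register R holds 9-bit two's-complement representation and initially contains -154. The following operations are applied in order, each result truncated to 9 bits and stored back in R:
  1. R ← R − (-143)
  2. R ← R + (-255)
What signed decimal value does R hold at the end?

Start: R = -154 = 101100110.
R = -154 − (-143) = -11 = 111110101
R = -11 + (-255) = -266; wraps to 246 = 011110110

246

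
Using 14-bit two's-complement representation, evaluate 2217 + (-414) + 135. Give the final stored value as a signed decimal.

1938

2217 + (-414) = 1803 (00011100001011)
1803 + 135 = 1938 (00011110010010)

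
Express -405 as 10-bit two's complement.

|-405| = 405 = 0110010101 in 10 bits.
Invert the bits: 1001101010. Add 1: 1001101011.
Check: 1001101011 reads as 619 − 1024 = -405.

1001101011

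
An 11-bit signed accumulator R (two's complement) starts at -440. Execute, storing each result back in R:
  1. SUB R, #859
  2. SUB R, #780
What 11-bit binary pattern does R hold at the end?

11111100001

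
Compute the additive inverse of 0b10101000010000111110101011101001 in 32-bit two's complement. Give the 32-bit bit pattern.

Invert: 01010111101111000001010100010110. Add 1: 01010111101111000001010100010111.

01010111101111000001010100010111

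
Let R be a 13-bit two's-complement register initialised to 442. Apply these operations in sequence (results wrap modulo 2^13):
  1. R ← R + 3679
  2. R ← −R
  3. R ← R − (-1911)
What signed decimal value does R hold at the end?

-2210

Start: R = 442 = 0000110111010.
R = 442 + 3679 = 4121; wraps to -4071 = 1000000011001
R = −(-4071) = 4071 = 0111111100111
R = 4071 − (-1911) = 5982; wraps to -2210 = 1011101011110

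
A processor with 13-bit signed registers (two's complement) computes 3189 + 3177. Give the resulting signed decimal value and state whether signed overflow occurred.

-1826; overflow

3189 → 0110001110101
3177 → 0110001101001
  0110001110101
+ 0110001101001
= 1100011011110
Result 1100011011110: MSB = 1 → 6366 − 8192 = -1826.
Both addends are non-negative but the stored result is negative: signed overflow. The true value 3189 + 3177 = 6366 lies outside [-4096, 4095].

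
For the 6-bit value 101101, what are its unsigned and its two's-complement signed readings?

Unsigned: 101101 = 45.
Signed: MSB=1 → 45 − 64 = -19.

unsigned = 45, signed = -19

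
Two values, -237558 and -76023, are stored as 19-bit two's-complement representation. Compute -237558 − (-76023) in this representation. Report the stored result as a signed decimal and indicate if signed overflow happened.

-161535; no overflow

-237558 → 1000110000000001010
-76023 → 1101101011100001001
Subtract via negate-and-add: invert 1101101011100001001 + 1 = 0010010100011110111 (i.e. 76023).
  1000110000000001010
+ 0010010100011110111
= 1011000100100000001
Result 1011000100100000001: MSB = 1 → 362753 − 524288 = -161535.
Addends (after negating the subtrahend) have opposite signs, so signed overflow cannot occur.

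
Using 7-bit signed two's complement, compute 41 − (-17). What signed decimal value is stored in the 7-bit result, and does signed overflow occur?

58; no overflow

41 → 0101001
-17 → 1101111
Subtract via negate-and-add: invert 1101111 + 1 = 0010001 (i.e. 17).
  0101001
+ 0010001
= 0111010
Result 0111010: MSB = 0 → value 58.
Both addends (after negating the subtrahend) are non-negative and so is the stored result: no signed overflow.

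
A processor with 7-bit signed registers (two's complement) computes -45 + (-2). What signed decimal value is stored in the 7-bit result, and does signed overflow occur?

-47; no overflow

-45 → 1010011
-2 → 1111110
  1010011
+ 1111110
= 1010001  (discard carry-out 1)
Result 1010001: MSB = 1 → 81 − 128 = -47.
Both addends are negative and so is the stored result: no signed overflow.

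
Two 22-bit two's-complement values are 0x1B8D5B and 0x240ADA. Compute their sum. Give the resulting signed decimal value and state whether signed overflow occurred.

-26571; no overflow

0x1B8D5B = 0110111000110101011011 = 1805659 (signed)
0x240ADA = 1001000000101011011010 = -1832230 (signed)
  0110111000110101011011
+ 1001000000101011011010
= 1111111001100000110101
Result 1111111001100000110101: MSB = 1 → 4167733 − 4194304 = -26571.
Addends have opposite signs, so signed overflow cannot occur.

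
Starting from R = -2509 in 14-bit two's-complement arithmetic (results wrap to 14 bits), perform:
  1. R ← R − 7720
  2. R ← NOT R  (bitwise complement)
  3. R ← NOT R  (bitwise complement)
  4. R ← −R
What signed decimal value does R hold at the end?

-6155

Start: R = -2509 = 11011000110011.
R = -2509 − 7720 = -10229; wraps to 6155 = 01100000001011
R = NOT 01100000001011 = 10011111110100 = -6156
R = NOT 10011111110100 = 01100000001011 = 6155
R = −(6155) = -6155 = 10011111110101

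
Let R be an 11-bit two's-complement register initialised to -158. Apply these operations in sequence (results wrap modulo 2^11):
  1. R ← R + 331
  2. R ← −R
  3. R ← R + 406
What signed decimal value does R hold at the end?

233

Start: R = -158 = 11101100010.
R = -158 + 331 = 173 = 00010101101
R = −(173) = -173 = 11101010011
R = -173 + 406 = 233 = 00011101001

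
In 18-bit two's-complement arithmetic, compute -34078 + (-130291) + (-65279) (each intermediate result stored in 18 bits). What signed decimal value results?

-34078 + (-130291) = -164369 → wraps to 97775 (010111110111101111)
97775 + (-65279) = 32496 (000111111011110000)

32496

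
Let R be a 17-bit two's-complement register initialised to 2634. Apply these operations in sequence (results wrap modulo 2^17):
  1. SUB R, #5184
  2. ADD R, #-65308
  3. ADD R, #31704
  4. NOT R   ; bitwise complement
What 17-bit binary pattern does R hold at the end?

01000110100111001

Start: R = 2634 = 00000101001001010.
R = 2634 − 5184 = -2550 = 11111011000001010
R = -2550 + (-65308) = -67858; wraps to 63214 = 01111011011101110
R = 63214 + 31704 = 94918; wraps to -36154 = 10111001011000110
R = NOT 10111001011000110 = 01000110100111001 = 36153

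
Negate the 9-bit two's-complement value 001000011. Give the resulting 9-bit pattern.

110111101

Invert: 110111100. Add 1: 110111101.
Check: 001000011 = 67, 110111101 = -67.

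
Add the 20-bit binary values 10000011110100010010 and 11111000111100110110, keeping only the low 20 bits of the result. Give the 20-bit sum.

01111100110001001000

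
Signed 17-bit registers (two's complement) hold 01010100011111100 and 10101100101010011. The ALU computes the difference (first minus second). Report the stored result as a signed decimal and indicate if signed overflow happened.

01010100011111100 = 43260 (signed)
10101100101010011 = -42669 (signed)
Subtract via negate-and-add: invert 10101100101010011 + 1 = 01010011010101101 (i.e. 42669).
  01010100011111100
+ 01010011010101101
= 10100111110101001
Result 10100111110101001: MSB = 1 → 85929 − 131072 = -45143.
Both addends (after negating the subtrahend) are non-negative but the stored result is negative: signed overflow. The true value 43260 − (-42669) = 85929 lies outside [-65536, 65535].

-45143; overflow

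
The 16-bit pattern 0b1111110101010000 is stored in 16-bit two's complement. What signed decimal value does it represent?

-688

MSB is 1, so the value is negative.
Unsigned reading: 64848. Subtract 2^16 = 65536: 64848 − 65536 = -688.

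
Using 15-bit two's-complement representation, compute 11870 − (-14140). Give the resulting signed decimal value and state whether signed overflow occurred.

11870 → 010111001011110
-14140 → 100100011000100
Subtract via negate-and-add: invert 100100011000100 + 1 = 011011100111100 (i.e. 14140).
  010111001011110
+ 011011100111100
= 110010110011010
Result 110010110011010: MSB = 1 → 26010 − 32768 = -6758.
Both addends (after negating the subtrahend) are non-negative but the stored result is negative: signed overflow. The true value 11870 − (-14140) = 26010 lies outside [-16384, 16383].

-6758; overflow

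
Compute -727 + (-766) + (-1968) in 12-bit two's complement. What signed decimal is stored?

-727 + (-766) = -1493 (101000101011)
-1493 + (-1968) = -3461 → wraps to 635 (001001111011)

635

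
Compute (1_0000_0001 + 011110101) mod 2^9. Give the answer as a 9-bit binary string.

  100000001
+ 011110101
= 111110110

111110110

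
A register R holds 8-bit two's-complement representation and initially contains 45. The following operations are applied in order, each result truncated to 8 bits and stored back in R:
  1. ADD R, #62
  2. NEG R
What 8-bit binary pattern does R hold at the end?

10010101

Start: R = 45 = 00101101.
R = 45 + 62 = 107 = 01101011
R = −(107) = -107 = 10010101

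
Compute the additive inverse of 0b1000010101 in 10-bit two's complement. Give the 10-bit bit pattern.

0111101011

Invert: 0111101010. Add 1: 0111101011.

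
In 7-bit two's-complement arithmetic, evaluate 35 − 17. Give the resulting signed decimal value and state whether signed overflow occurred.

18; no overflow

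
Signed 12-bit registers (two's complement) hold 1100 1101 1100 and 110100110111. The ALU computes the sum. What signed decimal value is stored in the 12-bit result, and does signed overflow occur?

1100 1101 1100 → 110011011100 = -804 (signed)
110100110111 = -713 (signed)
  110011011100
+ 110100110111
= 101000010011  (discard carry-out 1)
Result 101000010011: MSB = 1 → 2579 − 4096 = -1517.
Both addends are negative and so is the stored result: no signed overflow.

-1517; no overflow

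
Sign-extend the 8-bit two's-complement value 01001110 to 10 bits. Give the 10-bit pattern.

0001001110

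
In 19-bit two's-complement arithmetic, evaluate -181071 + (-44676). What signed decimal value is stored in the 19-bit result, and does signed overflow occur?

-225747; no overflow

-181071 → 1010011110010110001
-44676 → 1110101000101111100
  1010011110010110001
+ 1110101000101111100
= 1001000111000101101  (discard carry-out 1)
Result 1001000111000101101: MSB = 1 → 298541 − 524288 = -225747.
Both addends are negative and so is the stored result: no signed overflow.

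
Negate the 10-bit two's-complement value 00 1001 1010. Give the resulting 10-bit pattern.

1101100110

Invert: 1101100101. Add 1: 1101100110.
Check: 0010011010 = 154, 1101100110 = -154.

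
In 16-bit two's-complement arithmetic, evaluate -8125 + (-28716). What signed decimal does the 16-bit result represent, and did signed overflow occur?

-8125 → 1110000001000011
-28716 → 1000111111010100
  1110000001000011
+ 1000111111010100
= 0111000000010111  (discard carry-out 1)
Result 0111000000010111: MSB = 0 → value 28695.
Both addends are negative but the stored result is non-negative: signed overflow. The true value -8125 + (-28716) = -36841 lies outside [-32768, 32767].

28695; overflow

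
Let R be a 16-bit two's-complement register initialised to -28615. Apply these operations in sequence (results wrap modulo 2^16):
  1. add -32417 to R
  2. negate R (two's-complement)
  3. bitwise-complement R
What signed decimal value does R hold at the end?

Start: R = -28615 = 1001000000111001.
R = -28615 + (-32417) = -61032; wraps to 4504 = 0001000110011000
R = −(4504) = -4504 = 1110111001101000
R = NOT 1110111001101000 = 0001000110010111 = 4503

4503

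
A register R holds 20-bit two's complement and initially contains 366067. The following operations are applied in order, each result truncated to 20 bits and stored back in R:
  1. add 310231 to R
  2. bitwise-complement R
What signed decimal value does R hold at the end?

372277

Start: R = 366067 = 01011001010111110011.
R = 366067 + 310231 = 676298; wraps to -372278 = 10100101000111001010
R = NOT 10100101000111001010 = 01011010111000110101 = 372277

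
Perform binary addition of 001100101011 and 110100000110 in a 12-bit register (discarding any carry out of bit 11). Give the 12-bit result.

000000110001

  001100101011
+ 110100000110
= 000000110001  (discard carry-out 1)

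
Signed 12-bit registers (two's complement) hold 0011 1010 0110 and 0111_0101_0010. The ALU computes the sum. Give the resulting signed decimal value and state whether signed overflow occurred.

0011 1010 0110 → 001110100110 = 934 (signed)
0111_0101_0010 → 011101010010 = 1874 (signed)
  001110100110
+ 011101010010
= 101011111000
Result 101011111000: MSB = 1 → 2808 − 4096 = -1288.
Both addends are non-negative but the stored result is negative: signed overflow. The true value 934 + 1874 = 2808 lies outside [-2048, 2047].

-1288; overflow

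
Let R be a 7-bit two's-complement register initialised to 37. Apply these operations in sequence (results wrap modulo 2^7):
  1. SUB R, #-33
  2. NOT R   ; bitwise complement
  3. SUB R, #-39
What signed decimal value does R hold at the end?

-32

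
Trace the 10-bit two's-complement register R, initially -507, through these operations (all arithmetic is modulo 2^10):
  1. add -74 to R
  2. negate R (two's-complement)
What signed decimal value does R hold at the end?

Start: R = -507 = 1000000101.
R = -507 + (-74) = -581; wraps to 443 = 0110111011
R = −(443) = -443 = 1001000101

-443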